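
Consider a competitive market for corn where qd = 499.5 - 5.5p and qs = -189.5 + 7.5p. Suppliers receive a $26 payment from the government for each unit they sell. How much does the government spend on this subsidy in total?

Pre-subsidy: 499.5 - 5.5p = -189.5 + 7.5p gives p* = 53, q* = 208.
With the subsidy, sellers receive ps = pb + 26 for each unit, where pb is the price buyers pay.
Supply in terms of pb becomes qs = -189.5 + 7.5(pb + 26) = 5.5 + 7.5pb. Setting this equal to demand: 499.5 - 5.5pb = 5.5 + 7.5pb, so pb = 38.
Sellers receive ps = 38 + 26 = 64; q' = 499.5 − 5.5·38 = 290.5.
Government outlay = subsidy × quantity = 26 × 290.5 = 7553.

Government cost = $7553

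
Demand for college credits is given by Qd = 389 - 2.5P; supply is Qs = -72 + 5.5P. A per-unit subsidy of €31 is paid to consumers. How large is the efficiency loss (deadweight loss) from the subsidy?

Pre-subsidy: 389 - 2.5P = -72 + 5.5P gives P* = 57.625, Q* = 244.9375.
With the rebate, buyers effectively pay Pb = Ps − 31, where Ps is the price sellers receive.
Demand in terms of Ps becomes Qd = 389 − 2.5(Ps − 31) = 466.5 - 2.5Ps. Setting this equal to supply: 466.5 - 2.5Ps = -72 + 5.5Ps, so Ps = 67.3125.
Buyers pay Pb = 67.3125 − 31 = 36.3125; Q' = -72 + 5.5·67.3125 = 298.21875.
The subsidy expands output by 298.21875 − 244.9375 = 53.28125 past the efficient level; on those units the gap between marginal cost and willingness to pay runs from 0 up to 31.
DWL = ½ × 31 × 53.28125 = 825.859375.

Deadweight loss = €825.859375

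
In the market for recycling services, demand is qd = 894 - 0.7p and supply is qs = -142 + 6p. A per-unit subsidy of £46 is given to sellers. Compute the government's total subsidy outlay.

Pre-subsidy: 894 - 0.7p = -142 + 6p gives p* = 10360/67, q* = 52646/67.
With the subsidy, sellers receive ps = pb + 46 for each unit, where pb is the price buyers pay.
Supply in terms of pb becomes qs = -142 + 6(pb + 46) = 134 + 6pb. Setting this equal to demand: 894 - 0.7pb = 134 + 6pb, so pb = 7600/67.
Sellers receive ps = 7600/67 + 46 = 10682/67; q' = 894 − 0.7·(7600/67) = 54578/67.
Government outlay = subsidy × quantity = 46 × 54578/67 = 2510588/67.

Government cost = 2510588/67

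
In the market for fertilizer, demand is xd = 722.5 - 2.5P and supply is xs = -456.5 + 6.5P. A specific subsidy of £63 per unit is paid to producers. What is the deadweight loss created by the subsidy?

Pre-subsidy: 722.5 - 2.5P = -456.5 + 6.5P gives P* = 131, x* = 395.
With the subsidy, sellers receive Ps = Pb + 63 for each unit, where Pb is the price buyers pay.
Supply in terms of Pb becomes xs = -456.5 + 6.5(Pb + 63) = -47 + 6.5Pb. Setting this equal to demand: 722.5 - 2.5Pb = -47 + 6.5Pb, so Pb = 85.5.
Sellers receive Ps = 85.5 + 63 = 148.5; x' = 722.5 − 2.5·85.5 = 508.75.
The subsidy expands output by 508.75 − 395 = 113.75 past the efficient level; on those units the gap between marginal cost and willingness to pay runs from 0 up to 63.
DWL = ½ × 63 × 113.75 = 3583.125.

Deadweight loss = £3583.125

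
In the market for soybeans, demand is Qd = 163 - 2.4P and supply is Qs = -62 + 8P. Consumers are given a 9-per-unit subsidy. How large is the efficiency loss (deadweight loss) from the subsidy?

Pre-subsidy: 163 - 2.4P = -62 + 8P gives P* = 1125/52, Q* = 1444/13.
With the rebate, buyers effectively pay Pb = Ps − 9, where Ps is the price sellers receive.
Demand in terms of Ps becomes Qd = 163 − 2.4(Ps − 9) = 184.6 - 2.4Ps. Setting this equal to supply: 184.6 - 2.4Ps = -62 + 8Ps, so Ps = 1233/52.
Buyers pay Pb = 1233/52 − 9 = 765/52; Q' = -62 + 8·(1233/52) = 1660/13.
The subsidy expands output by 1660/13 − 1444/13 = 216/13 past the efficient level; on those units the gap between marginal cost and willingness to pay runs from 0 up to 9.
DWL = ½ × 9 × 216/13 = 972/13.

Deadweight loss = 972/13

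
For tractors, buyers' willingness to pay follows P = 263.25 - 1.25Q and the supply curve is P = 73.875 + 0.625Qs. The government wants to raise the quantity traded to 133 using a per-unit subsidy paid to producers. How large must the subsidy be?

At Q = 133, from the demand curve buyers pay Pb = 263.25 − 1.25·133 = 97; from the supply curve sellers need Ps = 73.875 + 0.625·133 = 157.
The subsidy must fill the gap: s = Ps − Pb = 157 − 97 = 60.

Required subsidy s = 60 per unit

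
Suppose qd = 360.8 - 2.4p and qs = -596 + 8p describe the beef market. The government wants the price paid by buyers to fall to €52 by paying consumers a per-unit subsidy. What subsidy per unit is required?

At a buyer price of 52, quantity demanded is 360.8 − 2.4·52 = 236.
Sellers supply 236 only when they receive ps with -596 + 8·ps = 236, i.e. ps = 104.
s = ps − pb = 104 − 52 = 52.

Required subsidy s = €52 per unit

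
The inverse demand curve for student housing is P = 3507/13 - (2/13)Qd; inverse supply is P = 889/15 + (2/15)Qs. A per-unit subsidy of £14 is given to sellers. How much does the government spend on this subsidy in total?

Government cost = £10944.5

Pre-subsidy: 3507/13 - (2/13)Q = 889/15 + (2/15)Q gives Q* = 733 and P* = 157.
With the subsidy, sellers receive Ps = Pb + 14 for each unit, where Pb is the price buyers pay.
On the curves, Pb = 3507/13 - (2/13)Q and Ps = 889/15 + (2/15)Q; the wedge Ps − Pb = 14 gives 889/15 + (2/15)Q − (3507/13 - (2/13)Q) = 14, so Q' = 781.75.
Then Pb = 3507/13 − (2/13)·781.75 = 149.5 and Ps = 889/15 + (2/15)·781.75 = 163.5.
Government outlay = subsidy × quantity = 14 × 781.75 = 10944.5.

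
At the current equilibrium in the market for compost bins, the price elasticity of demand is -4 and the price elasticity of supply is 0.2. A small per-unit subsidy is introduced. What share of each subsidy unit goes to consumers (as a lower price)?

For a small subsidy around the equilibrium, the benefit split depends on the relative slopes, which at a point are proportional to the elasticities.
Buyer share = εs/(εs + |εd|) = 0.2/(0.2 + 4) = 1/21; seller share = |εd|/(εs + |εd|) = 20/21.

Consumer share = 1/21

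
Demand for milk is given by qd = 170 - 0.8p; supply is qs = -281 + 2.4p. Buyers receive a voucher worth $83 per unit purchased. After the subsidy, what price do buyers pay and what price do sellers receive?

Pre-subsidy: 170 - 0.8p = -281 + 2.4p gives p* = 140.9375, q* = 57.25.
With the rebate, buyers effectively pay pb = ps − 83, where ps is the price sellers receive.
Demand in terms of ps becomes qd = 170 − 0.8(ps − 83) = 236.4 - 0.8ps. Setting this equal to supply: 236.4 - 0.8ps = -281 + 2.4ps, so ps = 161.6875.
Buyers pay pb = 161.6875 − 83 = 78.6875; q' = -281 + 2.4·161.6875 = 107.05.

Buyers pay $78.6875; sellers receive $161.6875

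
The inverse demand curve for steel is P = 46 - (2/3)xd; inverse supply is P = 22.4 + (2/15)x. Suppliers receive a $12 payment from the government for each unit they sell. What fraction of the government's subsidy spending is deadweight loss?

DWL / government spending = 15/89

Pre-subsidy: 46 - (2/3)x = 22.4 + (2/15)x gives x* = 29.5 and P* = 79/3.
With the subsidy, sellers receive Ps = Pb + 12 for each unit, where Pb is the price buyers pay.
On the curves, Pb = 46 - (2/3)x and Ps = 22.4 + (2/15)x; the wedge Ps − Pb = 12 gives 22.4 + (2/15)x − (46 - (2/3)x) = 12, so x' = 44.5.
Then Pb = 46 − (2/3)·44.5 = 49/3 and Ps = 22.4 + (2/15)·44.5 = 85/3.
ΔCS = ½(29.5 + 44.5)(79/3 − 49/3) = 370; ΔPS = ½(29.5 + 44.5)(85/3 − 79/3) = 74.
Government spending = 12 × 44.5 = 534.
DWL = ½ × 12 × (44.5 − 29.5) = 90; fraction = 90 / 534 = 15/89.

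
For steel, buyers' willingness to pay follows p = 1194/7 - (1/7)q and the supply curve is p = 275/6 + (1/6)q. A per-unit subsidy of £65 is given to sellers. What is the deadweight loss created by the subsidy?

Pre-subsidy: 1194/7 - (1/7)q = 275/6 + (1/6)q gives q* = 403 and p* = 113.
With the subsidy, sellers receive ps = pb + 65 for each unit, where pb is the price buyers pay.
On the curves, pb = 1194/7 - (1/7)q and ps = 275/6 + (1/6)q; the wedge ps − pb = 65 gives 275/6 + (1/6)q − (1194/7 - (1/7)q) = 65, so q' = 613.
Then pb = 1194/7 − (1/7)·613 = 83 and ps = 275/6 + (1/6)·613 = 148.
The subsidy expands output by 613 − 403 = 210 past the efficient level; on those units the gap between marginal cost and willingness to pay runs from 0 up to 65.
DWL = ½ × 65 × 210 = 6825.

Deadweight loss = £6825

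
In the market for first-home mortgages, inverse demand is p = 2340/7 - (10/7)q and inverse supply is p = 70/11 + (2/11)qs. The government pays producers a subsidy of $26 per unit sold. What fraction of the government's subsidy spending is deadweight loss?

DWL / government spending = 1001/27252

Pre-subsidy: 2340/7 - (10/7)q = 70/11 + (2/11)q gives q* = 12625/62 and p* = 1345/31.
With the subsidy, sellers receive ps = pb + 26 for each unit, where pb is the price buyers pay.
On the curves, pb = 2340/7 - (10/7)q and ps = 70/11 + (2/11)q; the wedge ps − pb = 26 gives 70/11 + (2/11)q − (2340/7 - (10/7)q) = 26, so q' = 6813/31.
Then pb = 2340/7 − (10/7)·(6813/31) = 630/31 and ps = 70/11 + (2/11)·(6813/31) = 1436/31.
ΔCS = ½(12625/62 + 6813/31)(1345/31 − 630/31) = 18769465/3844; ΔPS = ½(12625/62 + 6813/31)(1436/31 − 1345/31) = 2388841/3844.
Government spending = 26 × 6813/31 = 177138/31.
DWL = ½ × 26 × (6813/31 − 12625/62) = 13013/62; fraction = (13013/62) / (177138/31) = 1001/27252.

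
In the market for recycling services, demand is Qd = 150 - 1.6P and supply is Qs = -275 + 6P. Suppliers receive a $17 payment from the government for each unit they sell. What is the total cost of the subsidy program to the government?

Government cost = $1394

Pre-subsidy: 150 - 1.6P = -275 + 6P gives P* = 2125/38, Q* = 1150/19.
With the subsidy, sellers receive Ps = Pb + 17 for each unit, where Pb is the price buyers pay.
Supply in terms of Pb becomes Qs = -275 + 6(Pb + 17) = -173 + 6Pb. Setting this equal to demand: 150 - 1.6Pb = -173 + 6Pb, so Pb = 42.5.
Sellers receive Ps = 42.5 + 17 = 59.5; Q' = 150 − 1.6·42.5 = 82.
Government outlay = subsidy × quantity = 17 × 82 = 1394.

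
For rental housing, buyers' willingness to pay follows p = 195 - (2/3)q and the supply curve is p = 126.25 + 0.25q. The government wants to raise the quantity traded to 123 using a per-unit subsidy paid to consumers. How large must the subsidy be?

At q = 123, from the demand curve buyers pay pb = 195 − (2/3)·123 = 113; from the supply curve sellers need ps = 126.25 + 0.25·123 = 157.
The subsidy must fill the gap: s = ps − pb = 157 − 113 = 44.

Required subsidy s = 44 per unit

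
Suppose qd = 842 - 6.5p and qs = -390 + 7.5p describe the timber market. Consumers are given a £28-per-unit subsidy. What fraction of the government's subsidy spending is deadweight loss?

DWL / government spending = 13/98

Pre-subsidy: 842 - 6.5p = -390 + 7.5p gives p* = 88, q* = 270.
With the rebate, buyers effectively pay pb = ps − 28, where ps is the price sellers receive.
Demand in terms of ps becomes qd = 842 − 6.5(ps − 28) = 1024 - 6.5ps. Setting this equal to supply: 1024 - 6.5ps = -390 + 7.5ps, so ps = 101.
Buyers pay pb = 101 − 28 = 73; q' = -390 + 7.5·101 = 367.5.
ΔCS = ½(270 + 367.5)(88 − 73) = 4781.25; ΔPS = ½(270 + 367.5)(101 − 88) = 4143.75.
Government spending = 28 × 367.5 = 10290.
DWL = ½ × 28 × (367.5 − 270) = 1365; fraction = 1365 / 10290 = 13/98.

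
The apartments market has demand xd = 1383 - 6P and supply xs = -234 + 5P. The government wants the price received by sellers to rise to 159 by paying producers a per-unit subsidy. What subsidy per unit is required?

Required subsidy s = 22 per unit

At a seller price of 159, quantity supplied is -234 + 5·159 = 561.
Buyers absorb 561 only when they pay Pb with 1383 − 6·Pb = 561, i.e. Pb = 137.
s = Ps − Pb = 159 − 137 = 22.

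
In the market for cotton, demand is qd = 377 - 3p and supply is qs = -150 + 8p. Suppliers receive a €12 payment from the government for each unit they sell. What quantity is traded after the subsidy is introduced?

Pre-subsidy: 377 - 3p = -150 + 8p gives p* = 527/11, q* = 2566/11.
With the subsidy, sellers receive ps = pb + 12 for each unit, where pb is the price buyers pay.
Supply in terms of pb becomes qs = -150 + 8(pb + 12) = -54 + 8pb. Setting this equal to demand: 377 - 3pb = -54 + 8pb, so pb = 431/11.
Sellers receive ps = 431/11 + 12 = 563/11; q' = 377 − 3·(431/11) = 2854/11.

q' = 2854/11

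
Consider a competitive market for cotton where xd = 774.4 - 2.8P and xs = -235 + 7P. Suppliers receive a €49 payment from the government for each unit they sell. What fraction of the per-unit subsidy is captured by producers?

Pre-subsidy: 774.4 - 2.8P = -235 + 7P gives P* = 103, x* = 486.
With the subsidy, sellers receive Ps = Pb + 49 for each unit, where Pb is the price buyers pay.
Supply in terms of Pb becomes xs = -235 + 7(Pb + 49) = 108 + 7Pb. Setting this equal to demand: 774.4 - 2.8Pb = 108 + 7Pb, so Pb = 68.
Sellers receive Ps = 68 + 49 = 117; x' = 774.4 − 2.8·68 = 584.
Buyers' price falls by P* − Pb = 103 − 68 = 35; sellers' price rises by Ps − P* = 117 − 103 = 14.
So producers capture 14/49 = 2/7 of each unit of subsidy.

Producer share = 2/7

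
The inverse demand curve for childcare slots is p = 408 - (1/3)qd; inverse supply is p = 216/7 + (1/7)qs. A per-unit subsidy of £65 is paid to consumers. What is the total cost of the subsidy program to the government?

Government cost = £60352.5

Pre-subsidy: 408 - (1/3)q = 216/7 + (1/7)q gives q* = 792 and p* = 144.
With the rebate, buyers effectively pay pb = ps − 65, where ps is the price sellers receive.
On the curves, pb = 408 - (1/3)q and ps = 216/7 + (1/7)q; the wedge ps − pb = 65 gives 216/7 + (1/7)q − (408 - (1/3)q) = 65, so q' = 928.5.
Then pb = 408 − (1/3)·928.5 = 98.5 and ps = 216/7 + (1/7)·928.5 = 163.5.
Government outlay = subsidy × quantity = 65 × 928.5 = 60352.5.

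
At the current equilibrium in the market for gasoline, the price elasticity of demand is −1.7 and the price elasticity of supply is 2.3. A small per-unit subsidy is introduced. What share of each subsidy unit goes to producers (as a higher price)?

Producer share = 0.425

For a small subsidy around the equilibrium, the benefit split depends on the relative slopes, which at a point are proportional to the elasticities.
Buyer share = εs/(εs + |εd|) = 2.3/(2.3 + 1.7) = 0.575; seller share = |εd|/(εs + |εd|) = 0.425.
So producers capture 0.425 of the subsidy.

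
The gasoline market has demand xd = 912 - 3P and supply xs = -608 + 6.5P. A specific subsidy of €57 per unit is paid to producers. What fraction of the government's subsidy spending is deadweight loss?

DWL / government spending = 13/122

Pre-subsidy: 912 - 3P = -608 + 6.5P gives P* = 160, x* = 432.
With the subsidy, sellers receive Ps = Pb + 57 for each unit, where Pb is the price buyers pay.
Supply in terms of Pb becomes xs = -608 + 6.5(Pb + 57) = -237.5 + 6.5Pb. Setting this equal to demand: 912 - 3Pb = -237.5 + 6.5Pb, so Pb = 121.
Sellers receive Ps = 121 + 57 = 178; x' = 912 − 3·121 = 549.
ΔCS = ½(432 + 549)(160 − 121) = 19129.5; ΔPS = ½(432 + 549)(178 − 160) = 8829.
Government spending = 57 × 549 = 31293.
DWL = ½ × 57 × (549 − 432) = 3334.5; fraction = 3334.5 / 31293 = 13/122.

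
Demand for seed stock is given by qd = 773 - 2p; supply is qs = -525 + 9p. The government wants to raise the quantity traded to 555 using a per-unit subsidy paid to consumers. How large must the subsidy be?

At q = 555, invert demand for the buyer price: pb = (773 − 555)/2 = 109; invert supply for the seller price: ps = (555 − (-525))/9 = 120.
The subsidy must fill the gap: s = ps − pb = 120 − 109 = 11.

Required subsidy s = 11 per unit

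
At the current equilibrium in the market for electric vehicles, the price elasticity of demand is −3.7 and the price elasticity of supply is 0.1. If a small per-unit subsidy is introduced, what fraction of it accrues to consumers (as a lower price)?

Consumer share = 1/38

For a small subsidy around the equilibrium, the benefit split depends on the relative slopes, which at a point are proportional to the elasticities.
Buyer share = εs/(εs + |εd|) = 0.1/(0.1 + 3.7) = 1/38; seller share = |εd|/(εs + |εd|) = 37/38.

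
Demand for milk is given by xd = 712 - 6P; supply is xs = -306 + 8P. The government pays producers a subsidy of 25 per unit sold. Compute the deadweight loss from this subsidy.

Pre-subsidy: 712 - 6P = -306 + 8P gives P* = 509/7, x* = 1930/7.
With the subsidy, sellers receive Ps = Pb + 25 for each unit, where Pb is the price buyers pay.
Supply in terms of Pb becomes xs = -306 + 8(Pb + 25) = -106 + 8Pb. Setting this equal to demand: 712 - 6Pb = -106 + 8Pb, so Pb = 409/7.
Sellers receive Ps = 409/7 + 25 = 584/7; x' = 712 − 6·(409/7) = 2530/7.
The subsidy expands output by 2530/7 − 1930/7 = 600/7 past the efficient level; on those units the gap between marginal cost and willingness to pay runs from 0 up to 25.
DWL = ½ × 25 × 600/7 = 7500/7.

Deadweight loss = 7500/7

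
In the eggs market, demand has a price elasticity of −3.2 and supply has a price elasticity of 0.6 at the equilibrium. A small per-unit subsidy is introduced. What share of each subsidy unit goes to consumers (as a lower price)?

Consumer share = 3/19

For a small subsidy around the equilibrium, the benefit split depends on the relative slopes, which at a point are proportional to the elasticities.
Buyer share = εs/(εs + |εd|) = 0.6/(0.6 + 3.2) = 3/19; seller share = |εd|/(εs + |εd|) = 16/19.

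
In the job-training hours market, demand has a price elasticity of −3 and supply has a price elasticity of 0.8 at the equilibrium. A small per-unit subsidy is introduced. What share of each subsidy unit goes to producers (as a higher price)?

Producer share = 15/19

For a small subsidy around the equilibrium, the benefit split depends on the relative slopes, which at a point are proportional to the elasticities.
Buyer share = εs/(εs + |εd|) = 0.8/(0.8 + 3) = 4/19; seller share = |εd|/(εs + |εd|) = 15/19.
So producers capture 15/19 of the subsidy.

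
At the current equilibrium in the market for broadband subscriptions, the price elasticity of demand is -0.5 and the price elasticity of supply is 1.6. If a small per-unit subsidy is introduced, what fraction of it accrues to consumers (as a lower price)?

Consumer share = 16/21

For a small subsidy around the equilibrium, the benefit split depends on the relative slopes, which at a point are proportional to the elasticities.
Buyer share = εs/(εs + |εd|) = 1.6/(1.6 + 0.5) = 16/21; seller share = |εd|/(εs + |εd|) = 5/21.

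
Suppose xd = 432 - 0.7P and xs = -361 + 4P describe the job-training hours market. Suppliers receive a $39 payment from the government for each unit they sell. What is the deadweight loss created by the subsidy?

Pre-subsidy: 432 - 0.7P = -361 + 4P gives P* = 7930/47, x* = 14753/47.
With the subsidy, sellers receive Ps = Pb + 39 for each unit, where Pb is the price buyers pay.
Supply in terms of Pb becomes xs = -361 + 4(Pb + 39) = -205 + 4Pb. Setting this equal to demand: 432 - 0.7Pb = -205 + 4Pb, so Pb = 6370/47.
Sellers receive Ps = 6370/47 + 39 = 8203/47; x' = 432 − 0.7·(6370/47) = 15845/47.
The subsidy expands output by 15845/47 − 14753/47 = 1092/47 past the efficient level; on those units the gap between marginal cost and willingness to pay runs from 0 up to 39.
DWL = ½ × 39 × 1092/47 = 21294/47.

Deadweight loss = 21294/47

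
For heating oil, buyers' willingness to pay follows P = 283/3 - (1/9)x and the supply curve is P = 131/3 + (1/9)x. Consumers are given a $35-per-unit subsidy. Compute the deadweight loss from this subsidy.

Pre-subsidy: 283/3 - (1/9)x = 131/3 + (1/9)x gives x* = 228 and P* = 69.
With the rebate, buyers effectively pay Pb = Ps − 35, where Ps is the price sellers receive.
On the curves, Pb = 283/3 - (1/9)x and Ps = 131/3 + (1/9)x; the wedge Ps − Pb = 35 gives 131/3 + (1/9)x − (283/3 - (1/9)x) = 35, so x' = 385.5.
Then Pb = 283/3 − (1/9)·385.5 = 51.5 and Ps = 131/3 + (1/9)·385.5 = 86.5.
The subsidy expands output by 385.5 − 228 = 157.5 past the efficient level; on those units the gap between marginal cost and willingness to pay runs from 0 up to 35.
DWL = ½ × 35 × 157.5 = 2756.25.

Deadweight loss = $2756.25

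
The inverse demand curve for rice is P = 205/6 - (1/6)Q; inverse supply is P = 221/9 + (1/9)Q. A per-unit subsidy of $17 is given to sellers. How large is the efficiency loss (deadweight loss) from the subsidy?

Pre-subsidy: 205/6 - (1/6)Q = 221/9 + (1/9)Q gives Q* = 34.6 and P* = 28.4.
With the subsidy, sellers receive Ps = Pb + 17 for each unit, where Pb is the price buyers pay.
On the curves, Pb = 205/6 - (1/6)Q and Ps = 221/9 + (1/9)Q; the wedge Ps − Pb = 17 gives 221/9 + (1/9)Q − (205/6 - (1/6)Q) = 17, so Q' = 95.8.
Then Pb = 205/6 − (1/6)·95.8 = 18.2 and Ps = 221/9 + (1/9)·95.8 = 35.2.
The subsidy expands output by 95.8 − 34.6 = 61.2 past the efficient level; on those units the gap between marginal cost and willingness to pay runs from 0 up to 17.
DWL = ½ × 17 × 61.2 = 520.2.

Deadweight loss = $520.2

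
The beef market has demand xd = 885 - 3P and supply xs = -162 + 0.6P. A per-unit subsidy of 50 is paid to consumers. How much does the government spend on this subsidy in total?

Pre-subsidy: 885 - 3P = -162 + 0.6P gives P* = 1745/6, x* = 12.5.
With the rebate, buyers effectively pay Pb = Ps − 50, where Ps is the price sellers receive.
Demand in terms of Ps becomes xd = 885 − 3(Ps − 50) = 1035 - 3Ps. Setting this equal to supply: 1035 - 3Ps = -162 + 0.6Ps, so Ps = 332.5.
Buyers pay Pb = 332.5 − 50 = 282.5; x' = -162 + 0.6·332.5 = 37.5.
Government outlay = subsidy × quantity = 50 × 37.5 = 1875.

Government cost = 1875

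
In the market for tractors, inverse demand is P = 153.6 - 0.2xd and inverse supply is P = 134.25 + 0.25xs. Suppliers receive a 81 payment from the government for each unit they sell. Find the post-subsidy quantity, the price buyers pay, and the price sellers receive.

x' = 223; buyers pay 109; sellers receive 190

Pre-subsidy: 153.6 - 0.2x = 134.25 + 0.25x gives x* = 43 and P* = 145.
With the subsidy, sellers receive Ps = Pb + 81 for each unit, where Pb is the price buyers pay.
On the curves, Pb = 153.6 - 0.2x and Ps = 134.25 + 0.25x; the wedge Ps − Pb = 81 gives 134.25 + 0.25x − (153.6 - 0.2x) = 81, so x' = 223.
Then Pb = 153.6 − 0.2·223 = 109 and Ps = 134.25 + 0.25·223 = 190.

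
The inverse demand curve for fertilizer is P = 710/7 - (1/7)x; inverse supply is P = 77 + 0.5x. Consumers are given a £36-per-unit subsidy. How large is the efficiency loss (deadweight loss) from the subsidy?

Deadweight loss = £1008

Pre-subsidy: 710/7 - (1/7)x = 77 + 0.5x gives x* = 38 and P* = 96.
With the rebate, buyers effectively pay Pb = Ps − 36, where Ps is the price sellers receive.
On the curves, Pb = 710/7 - (1/7)x and Ps = 77 + 0.5x; the wedge Ps − Pb = 36 gives 77 + 0.5x − (710/7 - (1/7)x) = 36, so x' = 94.
Then Pb = 710/7 − (1/7)·94 = 88 and Ps = 77 + 0.5·94 = 124.
The subsidy expands output by 94 − 38 = 56 past the efficient level; on those units the gap between marginal cost and willingness to pay runs from 0 up to 36.
DWL = ½ × 36 × 56 = 1008.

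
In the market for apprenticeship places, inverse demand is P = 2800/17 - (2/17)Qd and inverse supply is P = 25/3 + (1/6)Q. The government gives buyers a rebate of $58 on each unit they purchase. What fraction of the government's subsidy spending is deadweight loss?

DWL / government spending = 51/377

Pre-subsidy: 2800/17 - (2/17)Q = 25/3 + (1/6)Q gives Q* = 550 and P* = 100.
With the rebate, buyers effectively pay Pb = Ps − 58, where Ps is the price sellers receive.
On the curves, Pb = 2800/17 - (2/17)Q and Ps = 25/3 + (1/6)Q; the wedge Ps − Pb = 58 gives 25/3 + (1/6)Q − (2800/17 - (2/17)Q) = 58, so Q' = 754.
Then Pb = 2800/17 − (2/17)·754 = 76 and Ps = 25/3 + (1/6)·754 = 134.
ΔCS = ½(550 + 754)(100 − 76) = 15648; ΔPS = ½(550 + 754)(134 − 100) = 22168.
Government spending = 58 × 754 = 43732.
DWL = ½ × 58 × (754 − 550) = 5916; fraction = 5916 / 43732 = 51/377.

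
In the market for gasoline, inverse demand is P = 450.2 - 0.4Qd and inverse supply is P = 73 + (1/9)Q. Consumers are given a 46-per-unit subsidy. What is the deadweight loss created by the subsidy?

Deadweight loss = 2070

Pre-subsidy: 450.2 - 0.4Q = 73 + (1/9)Q gives Q* = 738 and P* = 155.
With the rebate, buyers effectively pay Pb = Ps − 46, where Ps is the price sellers receive.
On the curves, Pb = 450.2 - 0.4Q and Ps = 73 + (1/9)Q; the wedge Ps − Pb = 46 gives 73 + (1/9)Q − (450.2 - 0.4Q) = 46, so Q' = 828.
Then Pb = 450.2 − 0.4·828 = 119 and Ps = 73 + (1/9)·828 = 165.
The subsidy expands output by 828 − 738 = 90 past the efficient level; on those units the gap between marginal cost and willingness to pay runs from 0 up to 46.
DWL = ½ × 46 × 90 = 2070.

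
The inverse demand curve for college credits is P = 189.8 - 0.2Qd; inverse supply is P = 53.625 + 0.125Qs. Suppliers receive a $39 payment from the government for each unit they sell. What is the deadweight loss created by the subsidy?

Deadweight loss = $2340

Pre-subsidy: 189.8 - 0.2Q = 53.625 + 0.125Q gives Q* = 419 and P* = 106.
With the subsidy, sellers receive Ps = Pb + 39 for each unit, where Pb is the price buyers pay.
On the curves, Pb = 189.8 - 0.2Q and Ps = 53.625 + 0.125Q; the wedge Ps − Pb = 39 gives 53.625 + 0.125Q − (189.8 - 0.2Q) = 39, so Q' = 539.
Then Pb = 189.8 − 0.2·539 = 82 and Ps = 53.625 + 0.125·539 = 121.
The subsidy expands output by 539 − 419 = 120 past the efficient level; on those units the gap between marginal cost and willingness to pay runs from 0 up to 39.
DWL = ½ × 39 × 120 = 2340.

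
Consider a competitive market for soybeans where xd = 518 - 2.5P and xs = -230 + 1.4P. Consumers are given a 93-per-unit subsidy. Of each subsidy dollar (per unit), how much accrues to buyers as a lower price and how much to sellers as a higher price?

Pre-subsidy: 518 - 2.5P = -230 + 1.4P gives P* = 7480/39, x* = 1502/39.
With the rebate, buyers effectively pay Pb = Ps − 93, where Ps is the price sellers receive.
Demand in terms of Ps becomes xd = 518 − 2.5(Ps − 93) = 750.5 - 2.5Ps. Setting this equal to supply: 750.5 - 2.5Ps = -230 + 1.4Ps, so Ps = 9805/39.
Buyers pay Pb = 9805/39 − 93 = 6178/39; x' = -230 + 1.4·(9805/39) = 4757/39.
Buyers' price falls by P* − Pb = 7480/39 − 6178/39 = 434/13; sellers' price rises by Ps − P* = 9805/39 − 7480/39 = 775/13.

Buyers gain 434/13 per unit; sellers gain 775/13 per unit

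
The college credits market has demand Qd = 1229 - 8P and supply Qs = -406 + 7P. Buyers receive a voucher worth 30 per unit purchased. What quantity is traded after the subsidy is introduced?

Q' = 469

Pre-subsidy: 1229 - 8P = -406 + 7P gives P* = 109, Q* = 357.
With the rebate, buyers effectively pay Pb = Ps − 30, where Ps is the price sellers receive.
Demand in terms of Ps becomes Qd = 1229 − 8(Ps − 30) = 1469 - 8Ps. Setting this equal to supply: 1469 - 8Ps = -406 + 7Ps, so Ps = 125.
Buyers pay Pb = 125 − 30 = 95; Q' = -406 + 7·125 = 469.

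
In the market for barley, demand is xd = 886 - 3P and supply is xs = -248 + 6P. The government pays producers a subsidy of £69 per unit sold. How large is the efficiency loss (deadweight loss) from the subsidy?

Deadweight loss = £4761

Pre-subsidy: 886 - 3P = -248 + 6P gives P* = 126, x* = 508.
With the subsidy, sellers receive Ps = Pb + 69 for each unit, where Pb is the price buyers pay.
Supply in terms of Pb becomes xs = -248 + 6(Pb + 69) = 166 + 6Pb. Setting this equal to demand: 886 - 3Pb = 166 + 6Pb, so Pb = 80.
Sellers receive Ps = 80 + 69 = 149; x' = 886 − 3·80 = 646.
The subsidy expands output by 646 − 508 = 138 past the efficient level; on those units the gap between marginal cost and willingness to pay runs from 0 up to 69.
DWL = ½ × 69 × 138 = 4761.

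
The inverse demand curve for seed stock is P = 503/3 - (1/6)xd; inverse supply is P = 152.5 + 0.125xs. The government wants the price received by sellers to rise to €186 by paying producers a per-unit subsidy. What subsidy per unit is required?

Required subsidy s = €63 per unit

At a seller price of 186, quantity supplied is -1220 + 8·186 = 268.
Buyers absorb 268 only when they pay Pb = 503/3 − (1/6)·268 = 123.
s = Ps − Pb = 186 − 123 = 63.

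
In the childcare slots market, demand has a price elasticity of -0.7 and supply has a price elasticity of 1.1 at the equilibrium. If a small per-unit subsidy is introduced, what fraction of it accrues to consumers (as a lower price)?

Consumer share = 11/18

For a small subsidy around the equilibrium, the benefit split depends on the relative slopes, which at a point are proportional to the elasticities.
Buyer share = εs/(εs + |εd|) = 1.1/(1.1 + 0.7) = 11/18; seller share = |εd|/(εs + |εd|) = 7/18.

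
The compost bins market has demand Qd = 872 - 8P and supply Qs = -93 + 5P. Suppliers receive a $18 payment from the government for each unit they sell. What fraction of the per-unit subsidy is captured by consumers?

Consumer share = 5/13

Pre-subsidy: 872 - 8P = -93 + 5P gives P* = 965/13, Q* = 3616/13.
With the subsidy, sellers receive Ps = Pb + 18 for each unit, where Pb is the price buyers pay.
Supply in terms of Pb becomes Qs = -93 + 5(Pb + 18) = -3 + 5Pb. Setting this equal to demand: 872 - 8Pb = -3 + 5Pb, so Pb = 875/13.
Sellers receive Ps = 875/13 + 18 = 1109/13; Q' = 872 − 8·(875/13) = 4336/13.
Buyers' price falls by P* − Pb = 965/13 − 875/13 = 90/13; sellers' price rises by Ps − P* = 1109/13 − 965/13 = 144/13.
So consumers capture (90/13)/18 = 5/13 of each unit of subsidy.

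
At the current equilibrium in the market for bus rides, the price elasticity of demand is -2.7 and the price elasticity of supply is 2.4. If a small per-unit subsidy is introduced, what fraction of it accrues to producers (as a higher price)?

For a small subsidy around the equilibrium, the benefit split depends on the relative slopes, which at a point are proportional to the elasticities.
Buyer share = εs/(εs + |εd|) = 2.4/(2.4 + 2.7) = 8/17; seller share = |εd|/(εs + |εd|) = 9/17.
So producers capture 9/17 of the subsidy.

Producer share = 9/17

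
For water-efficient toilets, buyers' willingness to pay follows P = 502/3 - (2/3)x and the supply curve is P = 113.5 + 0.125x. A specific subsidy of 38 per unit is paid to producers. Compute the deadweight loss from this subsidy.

Deadweight loss = 912

Pre-subsidy: 502/3 - (2/3)x = 113.5 + 0.125x gives x* = 68 and P* = 122.
With the subsidy, sellers receive Ps = Pb + 38 for each unit, where Pb is the price buyers pay.
On the curves, Pb = 502/3 - (2/3)x and Ps = 113.5 + 0.125x; the wedge Ps − Pb = 38 gives 113.5 + 0.125x − (502/3 - (2/3)x) = 38, so x' = 116.
Then Pb = 502/3 − (2/3)·116 = 90 and Ps = 113.5 + 0.125·116 = 128.
The subsidy expands output by 116 − 68 = 48 past the efficient level; on those units the gap between marginal cost and willingness to pay runs from 0 up to 38.
DWL = ½ × 38 × 48 = 912.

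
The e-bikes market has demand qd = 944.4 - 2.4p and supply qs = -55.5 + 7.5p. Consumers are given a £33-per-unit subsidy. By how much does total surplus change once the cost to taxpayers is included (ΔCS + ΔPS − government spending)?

Pre-subsidy: 944.4 - 2.4p = -55.5 + 7.5p gives p* = 101, q* = 702.
With the rebate, buyers effectively pay pb = ps − 33, where ps is the price sellers receive.
Demand in terms of ps becomes qd = 944.4 − 2.4(ps − 33) = 1023.6 - 2.4ps. Setting this equal to supply: 1023.6 - 2.4ps = -55.5 + 7.5ps, so ps = 109.
Buyers pay pb = 109 − 33 = 76; q' = -55.5 + 7.5·109 = 762.
ΔCS = ½(702 + 762)(101 − 76) = 18300; ΔPS = ½(702 + 762)(109 − 101) = 5856.
Government spending = 33 × 762 = 25146.
Net change = 18300 + 5856 − 25146 = -990. The loss equals the DWL triangle ½·33·60.

Net change in total surplus = -£990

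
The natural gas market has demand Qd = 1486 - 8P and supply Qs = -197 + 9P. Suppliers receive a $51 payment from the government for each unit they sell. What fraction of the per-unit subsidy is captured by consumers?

Pre-subsidy: 1486 - 8P = -197 + 9P gives P* = 99, Q* = 694.
With the subsidy, sellers receive Ps = Pb + 51 for each unit, where Pb is the price buyers pay.
Supply in terms of Pb becomes Qs = -197 + 9(Pb + 51) = 262 + 9Pb. Setting this equal to demand: 1486 - 8Pb = 262 + 9Pb, so Pb = 72.
Sellers receive Ps = 72 + 51 = 123; Q' = 1486 − 8·72 = 910.
Buyers' price falls by P* − Pb = 99 − 72 = 27; sellers' price rises by Ps − P* = 123 − 99 = 24.
So consumers capture 27/51 = 9/17 of each unit of subsidy.

Consumer share = 9/17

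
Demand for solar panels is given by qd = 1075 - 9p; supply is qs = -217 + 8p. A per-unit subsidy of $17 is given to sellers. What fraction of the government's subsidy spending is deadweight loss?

Pre-subsidy: 1075 - 9p = -217 + 8p gives p* = 76, q* = 391.
With the subsidy, sellers receive ps = pb + 17 for each unit, where pb is the price buyers pay.
Supply in terms of pb becomes qs = -217 + 8(pb + 17) = -81 + 8pb. Setting this equal to demand: 1075 - 9pb = -81 + 8pb, so pb = 68.
Sellers receive ps = 68 + 17 = 85; q' = 1075 − 9·68 = 463.
ΔCS = ½(391 + 463)(76 − 68) = 3416; ΔPS = ½(391 + 463)(85 − 76) = 3843.
Government spending = 17 × 463 = 7871.
DWL = ½ × 17 × (463 − 391) = 612; fraction = 612 / 7871 = 36/463.

DWL / government spending = 36/463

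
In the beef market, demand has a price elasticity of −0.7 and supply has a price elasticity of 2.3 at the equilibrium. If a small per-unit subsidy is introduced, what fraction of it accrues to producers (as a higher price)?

Producer share = 7/30

For a small subsidy around the equilibrium, the benefit split depends on the relative slopes, which at a point are proportional to the elasticities.
Buyer share = εs/(εs + |εd|) = 2.3/(2.3 + 0.7) = 23/30; seller share = |εd|/(εs + |εd|) = 7/30.
So producers capture 7/30 of the subsidy.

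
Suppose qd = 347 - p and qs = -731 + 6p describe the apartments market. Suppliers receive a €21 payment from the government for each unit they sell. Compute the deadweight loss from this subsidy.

Deadweight loss = €189

Pre-subsidy: 347 - p = -731 + 6p gives p* = 154, q* = 193.
With the subsidy, sellers receive ps = pb + 21 for each unit, where pb is the price buyers pay.
Supply in terms of pb becomes qs = -731 + 6(pb + 21) = -605 + 6pb. Setting this equal to demand: 347 - pb = -605 + 6pb, so pb = 136.
Sellers receive ps = 136 + 21 = 157; q' = 347 − 1·136 = 211.
The subsidy expands output by 211 − 193 = 18 past the efficient level; on those units the gap between marginal cost and willingness to pay runs from 0 up to 21.
DWL = ½ × 21 × 18 = 189.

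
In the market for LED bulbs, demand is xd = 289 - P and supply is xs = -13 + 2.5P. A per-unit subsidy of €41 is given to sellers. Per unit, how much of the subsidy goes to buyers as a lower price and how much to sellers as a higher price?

Buyers gain 205/7 per unit; sellers gain 82/7 per unit

Pre-subsidy: 289 - P = -13 + 2.5P gives P* = 604/7, x* = 1419/7.
With the subsidy, sellers receive Ps = Pb + 41 for each unit, where Pb is the price buyers pay.
Supply in terms of Pb becomes xs = -13 + 2.5(Pb + 41) = 89.5 + 2.5Pb. Setting this equal to demand: 289 - Pb = 89.5 + 2.5Pb, so Pb = 57.
Sellers receive Ps = 57 + 41 = 98; x' = 289 − 1·57 = 232.
Buyers' price falls by P* − Pb = 604/7 − 57 = 205/7; sellers' price rises by Ps − P* = 98 − 604/7 = 82/7.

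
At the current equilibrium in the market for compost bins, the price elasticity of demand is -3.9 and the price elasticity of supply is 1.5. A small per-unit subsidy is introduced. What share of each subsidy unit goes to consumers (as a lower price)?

Consumer share = 5/18

For a small subsidy around the equilibrium, the benefit split depends on the relative slopes, which at a point are proportional to the elasticities.
Buyer share = εs/(εs + |εd|) = 1.5/(1.5 + 3.9) = 5/18; seller share = |εd|/(εs + |εd|) = 13/18.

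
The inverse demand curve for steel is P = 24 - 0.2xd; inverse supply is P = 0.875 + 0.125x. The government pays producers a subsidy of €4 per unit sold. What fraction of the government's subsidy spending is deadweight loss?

DWL / government spending = 16/217

Pre-subsidy: 24 - 0.2x = 0.875 + 0.125x gives x* = 925/13 and P* = 127/13.
With the subsidy, sellers receive Ps = Pb + 4 for each unit, where Pb is the price buyers pay.
On the curves, Pb = 24 - 0.2x and Ps = 0.875 + 0.125x; the wedge Ps − Pb = 4 gives 0.875 + 0.125x − (24 - 0.2x) = 4, so x' = 1085/13.
Then Pb = 24 − 0.2·(1085/13) = 95/13 and Ps = 0.875 + 0.125·(1085/13) = 147/13.
ΔCS = ½(925/13 + 1085/13)(127/13 − 95/13) = 32160/169; ΔPS = ½(925/13 + 1085/13)(147/13 − 127/13) = 20100/169.
Government spending = 4 × 1085/13 = 4340/13.
DWL = ½ × 4 × (1085/13 − 925/13) = 320/13; fraction = (320/13) / (4340/13) = 16/217.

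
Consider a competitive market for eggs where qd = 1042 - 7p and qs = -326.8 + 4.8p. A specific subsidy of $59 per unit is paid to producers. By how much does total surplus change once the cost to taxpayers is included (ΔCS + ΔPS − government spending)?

Pre-subsidy: 1042 - 7p = -326.8 + 4.8p gives p* = 116, q* = 230.
With the subsidy, sellers receive ps = pb + 59 for each unit, where pb is the price buyers pay.
Supply in terms of pb becomes qs = -326.8 + 4.8(pb + 59) = -43.6 + 4.8pb. Setting this equal to demand: 1042 - 7pb = -43.6 + 4.8pb, so pb = 92.
Sellers receive ps = 92 + 59 = 151; q' = 1042 − 7·92 = 398.
ΔCS = ½(230 + 398)(116 − 92) = 7536; ΔPS = ½(230 + 398)(151 − 116) = 10990.
Government spending = 59 × 398 = 23482.
Net change = 7536 + 10990 − 23482 = -4956. The loss equals the DWL triangle ½·59·168.

Net change in total surplus = -$4956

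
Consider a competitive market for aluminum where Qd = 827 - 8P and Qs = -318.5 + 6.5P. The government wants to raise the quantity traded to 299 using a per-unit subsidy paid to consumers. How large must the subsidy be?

Required subsidy s = 29 per unit

At Q = 299, invert demand for the buyer price: Pb = (827 − 299)/8 = 66; invert supply for the seller price: Ps = (299 − (-318.5))/6.5 = 95.
The subsidy must fill the gap: s = Ps − Pb = 95 − 66 = 29.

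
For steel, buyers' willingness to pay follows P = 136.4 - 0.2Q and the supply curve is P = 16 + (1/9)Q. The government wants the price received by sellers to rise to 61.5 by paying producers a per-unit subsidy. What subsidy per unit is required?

At a seller price of 61.5, quantity supplied is -144 + 9·61.5 = 409.5.
Buyers absorb 409.5 only when they pay Pb = 136.4 − 0.2·409.5 = 54.5.
s = Ps − Pb = 61.5 − 54.5 = 7.

Required subsidy s = 7 per unit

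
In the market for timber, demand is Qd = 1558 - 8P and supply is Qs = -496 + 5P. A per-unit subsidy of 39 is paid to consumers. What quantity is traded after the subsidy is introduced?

Q' = 414

Pre-subsidy: 1558 - 8P = -496 + 5P gives P* = 158, Q* = 294.
With the rebate, buyers effectively pay Pb = Ps − 39, where Ps is the price sellers receive.
Demand in terms of Ps becomes Qd = 1558 − 8(Ps − 39) = 1870 - 8Ps. Setting this equal to supply: 1870 - 8Ps = -496 + 5Ps, so Ps = 182.
Buyers pay Pb = 182 − 39 = 143; Q' = -496 + 5·182 = 414.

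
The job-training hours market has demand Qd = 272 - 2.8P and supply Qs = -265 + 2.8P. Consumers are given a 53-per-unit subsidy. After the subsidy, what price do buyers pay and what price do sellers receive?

Buyers pay 1943/28; sellers receive 3427/28

Pre-subsidy: 272 - 2.8P = -265 + 2.8P gives P* = 2685/28, Q* = 3.5.
With the rebate, buyers effectively pay Pb = Ps − 53, where Ps is the price sellers receive.
Demand in terms of Ps becomes Qd = 272 − 2.8(Ps − 53) = 420.4 - 2.8Ps. Setting this equal to supply: 420.4 - 2.8Ps = -265 + 2.8Ps, so Ps = 3427/28.
Buyers pay Pb = 3427/28 − 53 = 1943/28; Q' = -265 + 2.8·(3427/28) = 77.7.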